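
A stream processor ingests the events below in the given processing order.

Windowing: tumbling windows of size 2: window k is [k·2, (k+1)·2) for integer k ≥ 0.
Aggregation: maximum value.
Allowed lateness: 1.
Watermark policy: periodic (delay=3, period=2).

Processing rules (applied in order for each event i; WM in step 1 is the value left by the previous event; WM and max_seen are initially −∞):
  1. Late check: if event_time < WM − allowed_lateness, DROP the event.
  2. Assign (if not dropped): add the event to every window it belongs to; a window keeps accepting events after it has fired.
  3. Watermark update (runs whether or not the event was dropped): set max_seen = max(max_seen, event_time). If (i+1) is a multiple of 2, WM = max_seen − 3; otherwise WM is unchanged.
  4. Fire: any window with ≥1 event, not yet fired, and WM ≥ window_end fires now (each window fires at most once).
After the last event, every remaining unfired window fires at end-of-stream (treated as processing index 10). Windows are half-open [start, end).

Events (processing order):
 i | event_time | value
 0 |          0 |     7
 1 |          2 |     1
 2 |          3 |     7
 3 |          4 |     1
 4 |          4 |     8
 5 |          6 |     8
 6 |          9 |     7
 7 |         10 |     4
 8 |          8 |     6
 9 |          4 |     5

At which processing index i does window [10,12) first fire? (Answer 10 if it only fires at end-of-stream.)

10

i=0 t=0 v=7: → [0,2); WM=−∞
i=1 t=2 v=1: → [2,4); WM=-1
i=2 t=3 v=7: → [2,4); WM=-1
i=3 t=4 v=1: → [4,6); WM=1
i=4 t=4 v=8: → [4,6); WM=1
i=5 t=6 v=8: → [6,8); WM=3; [0,2) fires=7
i=6 t=9 v=7: → [8,10); WM=3
i=7 t=10 v=4: → [10,12); WM=7; [2,4) fires=7 [4,6) fires=8
i=8 t=8 v=6: → [8,10); WM=7
i=9 t=4 v=5: DROP (t<7-1); WM=7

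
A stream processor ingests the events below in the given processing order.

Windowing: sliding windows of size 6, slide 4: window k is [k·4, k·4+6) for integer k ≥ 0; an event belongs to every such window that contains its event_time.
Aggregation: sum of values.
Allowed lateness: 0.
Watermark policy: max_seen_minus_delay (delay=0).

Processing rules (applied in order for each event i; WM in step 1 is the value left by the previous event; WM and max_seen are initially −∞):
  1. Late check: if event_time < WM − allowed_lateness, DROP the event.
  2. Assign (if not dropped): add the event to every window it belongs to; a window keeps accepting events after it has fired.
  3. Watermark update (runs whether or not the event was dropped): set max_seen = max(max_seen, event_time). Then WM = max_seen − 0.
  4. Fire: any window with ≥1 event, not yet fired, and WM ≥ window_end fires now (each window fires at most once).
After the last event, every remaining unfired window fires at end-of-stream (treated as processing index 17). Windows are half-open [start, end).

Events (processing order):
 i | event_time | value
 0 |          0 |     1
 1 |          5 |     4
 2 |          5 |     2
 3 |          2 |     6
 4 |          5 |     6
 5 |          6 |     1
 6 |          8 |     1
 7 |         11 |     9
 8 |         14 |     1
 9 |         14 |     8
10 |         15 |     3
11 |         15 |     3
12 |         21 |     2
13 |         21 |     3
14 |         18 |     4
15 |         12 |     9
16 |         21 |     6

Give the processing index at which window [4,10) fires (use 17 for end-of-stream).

i=0 t=0 v=1: → [0,6); WM=0
i=1 t=5 v=4: → [4,10),[0,6); WM=5
i=2 t=5 v=2: → [4,10),[0,6); WM=5
i=3 t=2 v=6: DROP (t<5-0); WM=5
i=4 t=5 v=6: → [4,10),[0,6); WM=5
i=5 t=6 v=1: → [4,10); WM=6; [0,6) fires=13
i=6 t=8 v=1: → [8,14),[4,10); WM=8
i=7 t=11 v=9: → [8,14); WM=11; [4,10) fires=14
i=8 t=14 v=1: → [12,18); WM=14; [8,14) fires=10
i=9 t=14 v=8: → [12,18); WM=14
i=10 t=15 v=3: → [12,18); WM=15
i=11 t=15 v=3: → [12,18); WM=15
i=12 t=21 v=2: → [20,26),[16,22); WM=21; [12,18) fires=15
i=13 t=21 v=3: → [20,26),[16,22); WM=21
i=14 t=18 v=4: DROP (t<21-0); WM=21
i=15 t=12 v=9: DROP (t<21-0); WM=21
i=16 t=21 v=6: → [20,26),[16,22); WM=21

7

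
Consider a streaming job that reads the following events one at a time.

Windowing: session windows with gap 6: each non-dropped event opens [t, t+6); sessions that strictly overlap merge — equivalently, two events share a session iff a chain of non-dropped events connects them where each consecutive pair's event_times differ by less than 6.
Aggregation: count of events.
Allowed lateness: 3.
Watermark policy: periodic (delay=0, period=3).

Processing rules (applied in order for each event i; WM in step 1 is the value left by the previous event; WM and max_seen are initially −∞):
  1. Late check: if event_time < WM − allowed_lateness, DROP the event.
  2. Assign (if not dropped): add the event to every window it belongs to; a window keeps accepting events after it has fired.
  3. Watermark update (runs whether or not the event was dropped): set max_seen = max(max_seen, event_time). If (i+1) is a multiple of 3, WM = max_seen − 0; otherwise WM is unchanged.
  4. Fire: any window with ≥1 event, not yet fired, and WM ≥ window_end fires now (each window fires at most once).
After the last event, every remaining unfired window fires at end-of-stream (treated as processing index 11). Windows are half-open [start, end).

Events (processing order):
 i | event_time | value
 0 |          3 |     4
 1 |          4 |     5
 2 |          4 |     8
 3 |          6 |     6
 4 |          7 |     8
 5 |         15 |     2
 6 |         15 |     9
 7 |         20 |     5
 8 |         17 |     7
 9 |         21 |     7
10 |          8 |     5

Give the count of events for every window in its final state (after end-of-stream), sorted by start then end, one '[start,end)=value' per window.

[3,13)=5 [15,27)=5

i=0 t=3 v=4: → [3,9); WM=−∞
i=1 t=4 v=5: → [3,10); WM=−∞
i=2 t=4 v=8: → [3,10); WM=4
i=3 t=6 v=6: → [3,12); WM=4
i=4 t=7 v=8: → [3,13); WM=4
i=5 t=15 v=2: → [15,21); WM=15
i=6 t=15 v=9: → [15,21); WM=15
i=7 t=20 v=5: → [15,26); WM=15
i=8 t=17 v=7: → [15,26); WM=20
i=9 t=21 v=7: → [15,27); WM=20
i=10 t=8 v=5: DROP (t<20-3); WM=20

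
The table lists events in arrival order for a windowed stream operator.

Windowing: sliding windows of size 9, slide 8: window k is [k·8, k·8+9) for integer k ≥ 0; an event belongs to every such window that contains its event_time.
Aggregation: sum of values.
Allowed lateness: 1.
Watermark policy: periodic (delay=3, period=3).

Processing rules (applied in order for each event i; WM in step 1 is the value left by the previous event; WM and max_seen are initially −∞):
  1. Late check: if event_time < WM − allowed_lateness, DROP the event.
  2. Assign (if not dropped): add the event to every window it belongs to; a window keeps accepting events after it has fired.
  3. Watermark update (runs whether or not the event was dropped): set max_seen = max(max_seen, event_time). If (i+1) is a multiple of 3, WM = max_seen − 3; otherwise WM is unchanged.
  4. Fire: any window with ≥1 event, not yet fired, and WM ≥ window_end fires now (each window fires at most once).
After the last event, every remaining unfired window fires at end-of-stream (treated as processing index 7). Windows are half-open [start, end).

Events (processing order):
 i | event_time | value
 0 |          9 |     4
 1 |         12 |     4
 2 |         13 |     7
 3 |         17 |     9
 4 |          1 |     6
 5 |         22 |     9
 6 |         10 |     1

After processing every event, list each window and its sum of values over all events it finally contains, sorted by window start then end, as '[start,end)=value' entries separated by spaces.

[8,17)=15 [16,25)=18

i=0 t=9 v=4: → [8,17); WM=−∞
i=1 t=12 v=4: → [8,17); WM=−∞
i=2 t=13 v=7: → [8,17); WM=10
i=3 t=17 v=9: → [16,25); WM=10
i=4 t=1 v=6: DROP (t<10-1); WM=10
i=5 t=22 v=9: → [16,25); WM=19; [8,17) fires=15
i=6 t=10 v=1: DROP (t<19-1); WM=19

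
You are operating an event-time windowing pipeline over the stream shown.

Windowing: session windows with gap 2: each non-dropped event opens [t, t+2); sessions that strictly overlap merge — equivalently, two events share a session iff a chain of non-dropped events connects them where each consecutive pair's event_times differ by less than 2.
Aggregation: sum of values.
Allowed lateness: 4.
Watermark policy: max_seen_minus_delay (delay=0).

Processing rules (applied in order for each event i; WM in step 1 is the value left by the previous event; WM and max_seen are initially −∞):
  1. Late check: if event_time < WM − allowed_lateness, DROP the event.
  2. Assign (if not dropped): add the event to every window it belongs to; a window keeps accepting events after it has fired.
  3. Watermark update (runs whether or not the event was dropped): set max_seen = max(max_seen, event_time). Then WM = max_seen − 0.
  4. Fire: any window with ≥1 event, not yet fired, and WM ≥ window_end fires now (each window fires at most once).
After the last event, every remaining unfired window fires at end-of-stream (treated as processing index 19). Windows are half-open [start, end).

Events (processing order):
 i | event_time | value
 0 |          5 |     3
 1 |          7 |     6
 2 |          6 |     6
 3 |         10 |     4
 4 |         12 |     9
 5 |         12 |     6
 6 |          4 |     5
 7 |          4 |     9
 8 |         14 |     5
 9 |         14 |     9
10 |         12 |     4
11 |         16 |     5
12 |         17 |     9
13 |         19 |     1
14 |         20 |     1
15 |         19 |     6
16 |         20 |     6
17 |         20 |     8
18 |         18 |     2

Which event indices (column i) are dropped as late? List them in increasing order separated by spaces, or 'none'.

6 7

i=0 t=5 v=3: → [5,7); WM=5
i=1 t=7 v=6: → [7,9); WM=7
i=2 t=6 v=6: → [5,9); WM=7
i=3 t=10 v=4: → [10,12); WM=10
i=4 t=12 v=9: → [12,14); WM=12
i=5 t=12 v=6: → [12,14); WM=12
i=6 t=4 v=5: DROP (t<12-4); WM=12
i=7 t=4 v=9: DROP (t<12-4); WM=12
i=8 t=14 v=5: → [14,16); WM=14
i=9 t=14 v=9: → [14,16); WM=14
i=10 t=12 v=4: → [12,14); WM=14
i=11 t=16 v=5: → [16,18); WM=16
i=12 t=17 v=9: → [16,19); WM=17
i=13 t=19 v=1: → [19,21); WM=19
i=14 t=20 v=1: → [19,22); WM=20
i=15 t=19 v=6: → [19,22); WM=20
i=16 t=20 v=6: → [19,22); WM=20
i=17 t=20 v=8: → [19,22); WM=20
i=18 t=18 v=2: → [16,22); WM=20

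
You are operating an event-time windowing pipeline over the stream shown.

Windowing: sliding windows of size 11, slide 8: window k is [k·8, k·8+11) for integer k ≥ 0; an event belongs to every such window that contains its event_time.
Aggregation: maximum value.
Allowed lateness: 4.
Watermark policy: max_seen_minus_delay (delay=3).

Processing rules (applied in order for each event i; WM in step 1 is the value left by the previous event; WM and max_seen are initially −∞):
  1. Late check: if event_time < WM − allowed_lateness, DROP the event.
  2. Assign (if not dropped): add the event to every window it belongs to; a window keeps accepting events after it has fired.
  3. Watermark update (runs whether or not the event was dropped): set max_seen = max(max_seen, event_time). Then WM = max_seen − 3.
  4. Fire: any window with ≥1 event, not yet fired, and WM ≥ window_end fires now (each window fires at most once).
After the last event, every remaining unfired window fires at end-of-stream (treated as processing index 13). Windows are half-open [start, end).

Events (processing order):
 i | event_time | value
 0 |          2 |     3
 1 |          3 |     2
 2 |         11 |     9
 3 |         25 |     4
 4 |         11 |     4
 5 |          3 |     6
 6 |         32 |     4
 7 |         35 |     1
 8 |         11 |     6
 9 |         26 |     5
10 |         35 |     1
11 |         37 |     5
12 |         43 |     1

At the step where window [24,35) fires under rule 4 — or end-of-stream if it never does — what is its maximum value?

4

i=0 t=2 v=3: → [0,11); WM=-1
i=1 t=3 v=2: → [0,11); WM=0
i=2 t=11 v=9: → [8,19); WM=8
i=3 t=25 v=4: → [24,35),[16,27); WM=22; [0,11) fires=3 [8,19) fires=9
i=4 t=11 v=4: DROP (t<22-4); WM=22
i=5 t=3 v=6: DROP (t<22-4); WM=22
i=6 t=32 v=4: → [32,43),[24,35); WM=29; [16,27) fires=4
i=7 t=35 v=1: → [32,43); WM=32
i=8 t=11 v=6: DROP (t<32-4); WM=32
i=9 t=26 v=5: DROP (t<32-4); WM=32
i=10 t=35 v=1: → [32,43); WM=32
i=11 t=37 v=5: → [32,43); WM=34
i=12 t=43 v=1: → [40,51); WM=40; [24,35) fires=4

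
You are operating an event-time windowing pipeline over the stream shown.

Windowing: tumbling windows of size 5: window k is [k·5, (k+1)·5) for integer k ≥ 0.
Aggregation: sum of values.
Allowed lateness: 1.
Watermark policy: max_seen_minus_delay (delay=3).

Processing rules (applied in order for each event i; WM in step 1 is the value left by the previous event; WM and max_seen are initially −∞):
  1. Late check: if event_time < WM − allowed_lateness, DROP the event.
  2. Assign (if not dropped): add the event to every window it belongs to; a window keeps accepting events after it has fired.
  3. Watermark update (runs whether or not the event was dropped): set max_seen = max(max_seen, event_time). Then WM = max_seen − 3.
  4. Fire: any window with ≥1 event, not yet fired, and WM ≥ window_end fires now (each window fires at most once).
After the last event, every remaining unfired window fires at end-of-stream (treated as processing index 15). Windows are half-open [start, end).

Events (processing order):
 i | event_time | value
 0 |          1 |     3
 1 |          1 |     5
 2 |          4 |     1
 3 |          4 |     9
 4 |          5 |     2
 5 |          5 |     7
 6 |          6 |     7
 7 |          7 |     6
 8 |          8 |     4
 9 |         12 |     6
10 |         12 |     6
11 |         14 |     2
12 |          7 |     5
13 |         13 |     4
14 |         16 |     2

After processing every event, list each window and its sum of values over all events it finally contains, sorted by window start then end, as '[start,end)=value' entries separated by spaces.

[0,5)=18 [5,10)=26 [10,15)=18 [15,20)=2

i=0 t=1 v=3: → [0,5); WM=-2
i=1 t=1 v=5: → [0,5); WM=-2
i=2 t=4 v=1: → [0,5); WM=1
i=3 t=4 v=9: → [0,5); WM=1
i=4 t=5 v=2: → [5,10); WM=2
i=5 t=5 v=7: → [5,10); WM=2
i=6 t=6 v=7: → [5,10); WM=3
i=7 t=7 v=6: → [5,10); WM=4
i=8 t=8 v=4: → [5,10); WM=5; [0,5) fires=18
i=9 t=12 v=6: → [10,15); WM=9
i=10 t=12 v=6: → [10,15); WM=9
i=11 t=14 v=2: → [10,15); WM=11; [5,10) fires=26
i=12 t=7 v=5: DROP (t<11-1); WM=11
i=13 t=13 v=4: → [10,15); WM=11
i=14 t=16 v=2: → [15,20); WM=13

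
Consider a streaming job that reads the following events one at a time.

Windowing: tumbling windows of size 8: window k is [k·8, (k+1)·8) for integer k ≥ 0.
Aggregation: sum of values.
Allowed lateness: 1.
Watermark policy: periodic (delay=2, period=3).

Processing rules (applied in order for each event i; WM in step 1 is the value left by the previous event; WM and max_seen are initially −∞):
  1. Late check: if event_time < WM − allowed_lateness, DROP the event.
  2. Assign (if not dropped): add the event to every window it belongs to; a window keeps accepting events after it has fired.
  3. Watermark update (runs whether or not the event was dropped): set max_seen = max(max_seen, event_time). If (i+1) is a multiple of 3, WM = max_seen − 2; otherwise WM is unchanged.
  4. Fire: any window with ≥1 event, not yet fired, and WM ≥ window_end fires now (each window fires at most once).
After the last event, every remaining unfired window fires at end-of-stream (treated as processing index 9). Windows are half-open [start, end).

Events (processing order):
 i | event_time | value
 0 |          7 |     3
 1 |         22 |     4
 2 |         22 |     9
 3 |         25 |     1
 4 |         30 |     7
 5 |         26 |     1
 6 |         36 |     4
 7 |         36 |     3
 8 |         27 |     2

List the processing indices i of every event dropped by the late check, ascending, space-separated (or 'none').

none

i=0 t=7 v=3: → [0,8); WM=−∞
i=1 t=22 v=4: → [16,24); WM=−∞
i=2 t=22 v=9: → [16,24); WM=20; [0,8) fires=3
i=3 t=25 v=1: → [24,32); WM=20
i=4 t=30 v=7: → [24,32); WM=20
i=5 t=26 v=1: → [24,32); WM=28; [16,24) fires=13
i=6 t=36 v=4: → [32,40); WM=28
i=7 t=36 v=3: → [32,40); WM=28
i=8 t=27 v=2: → [24,32); WM=34; [24,32) fires=11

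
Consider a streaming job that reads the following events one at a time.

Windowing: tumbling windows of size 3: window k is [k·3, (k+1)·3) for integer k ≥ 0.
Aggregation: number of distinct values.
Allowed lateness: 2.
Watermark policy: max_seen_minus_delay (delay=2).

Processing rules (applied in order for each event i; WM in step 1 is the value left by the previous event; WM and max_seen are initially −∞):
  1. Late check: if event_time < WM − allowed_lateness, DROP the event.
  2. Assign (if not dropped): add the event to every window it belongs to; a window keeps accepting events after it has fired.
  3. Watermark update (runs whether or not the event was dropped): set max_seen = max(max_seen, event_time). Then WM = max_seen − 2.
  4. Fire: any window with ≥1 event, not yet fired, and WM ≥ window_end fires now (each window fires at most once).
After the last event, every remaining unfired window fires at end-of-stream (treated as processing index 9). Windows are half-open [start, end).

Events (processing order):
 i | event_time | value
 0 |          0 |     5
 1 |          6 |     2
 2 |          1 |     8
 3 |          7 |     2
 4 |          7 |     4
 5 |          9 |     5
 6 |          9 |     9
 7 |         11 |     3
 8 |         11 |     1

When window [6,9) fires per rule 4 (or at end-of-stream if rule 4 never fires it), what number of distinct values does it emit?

2

i=0 t=0 v=5: → [0,3); WM=-2
i=1 t=6 v=2: → [6,9); WM=4; [0,3) fires=1
i=2 t=1 v=8: DROP (t<4-2); WM=4
i=3 t=7 v=2: → [6,9); WM=5
i=4 t=7 v=4: → [6,9); WM=5
i=5 t=9 v=5: → [9,12); WM=7
i=6 t=9 v=9: → [9,12); WM=7
i=7 t=11 v=3: → [9,12); WM=9; [6,9) fires=2
i=8 t=11 v=1: → [9,12); WM=9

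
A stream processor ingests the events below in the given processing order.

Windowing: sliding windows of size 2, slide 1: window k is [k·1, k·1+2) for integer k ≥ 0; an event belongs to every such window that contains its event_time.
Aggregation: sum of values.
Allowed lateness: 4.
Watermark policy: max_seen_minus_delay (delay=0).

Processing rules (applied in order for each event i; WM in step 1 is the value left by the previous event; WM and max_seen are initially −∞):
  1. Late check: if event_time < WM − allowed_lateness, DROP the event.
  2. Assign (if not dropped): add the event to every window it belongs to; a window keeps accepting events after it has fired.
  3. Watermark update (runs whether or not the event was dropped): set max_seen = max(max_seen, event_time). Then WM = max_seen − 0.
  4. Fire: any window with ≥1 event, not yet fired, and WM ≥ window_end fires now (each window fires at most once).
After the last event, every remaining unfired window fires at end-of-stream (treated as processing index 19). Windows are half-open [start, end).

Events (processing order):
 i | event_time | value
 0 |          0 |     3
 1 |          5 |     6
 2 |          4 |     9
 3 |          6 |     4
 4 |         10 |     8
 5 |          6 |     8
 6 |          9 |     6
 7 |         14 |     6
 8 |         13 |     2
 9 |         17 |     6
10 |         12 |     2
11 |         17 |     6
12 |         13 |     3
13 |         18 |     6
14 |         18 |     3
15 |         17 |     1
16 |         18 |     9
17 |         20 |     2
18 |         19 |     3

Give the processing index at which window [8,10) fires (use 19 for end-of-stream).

i=0 t=0 v=3: → [0,2); WM=0
i=1 t=5 v=6: → [5,7),[4,6); WM=5; [0,2) fires=3
i=2 t=4 v=9: → [4,6),[3,5); WM=5; [3,5) fires=9
i=3 t=6 v=4: → [6,8),[5,7); WM=6; [4,6) fires=15
i=4 t=10 v=8: → [10,12),[9,11); WM=10; [5,7) fires=10 [6,8) fires=4
i=5 t=6 v=8: → [6,8),[5,7); WM=10
i=6 t=9 v=6: → [9,11),[8,10); WM=10; [8,10) fires=6
i=7 t=14 v=6: → [14,16),[13,15); WM=14; [9,11) fires=14 [10,12) fires=8
i=8 t=13 v=2: → [13,15),[12,14); WM=14; [12,14) fires=2
i=9 t=17 v=6: → [17,19),[16,18); WM=17; [13,15) fires=8 [14,16) fires=6
i=10 t=12 v=2: DROP (t<17-4); WM=17
i=11 t=17 v=6: → [17,19),[16,18); WM=17
i=12 t=13 v=3: → [13,15),[12,14); WM=17
i=13 t=18 v=6: → [18,20),[17,19); WM=18; [16,18) fires=12
i=14 t=18 v=3: → [18,20),[17,19); WM=18
i=15 t=17 v=1: → [17,19),[16,18); WM=18
i=16 t=18 v=9: → [18,20),[17,19); WM=18
i=17 t=20 v=2: → [20,22),[19,21); WM=20; [17,19) fires=31 [18,20) fires=18
i=18 t=19 v=3: → [19,21),[18,20); WM=20

6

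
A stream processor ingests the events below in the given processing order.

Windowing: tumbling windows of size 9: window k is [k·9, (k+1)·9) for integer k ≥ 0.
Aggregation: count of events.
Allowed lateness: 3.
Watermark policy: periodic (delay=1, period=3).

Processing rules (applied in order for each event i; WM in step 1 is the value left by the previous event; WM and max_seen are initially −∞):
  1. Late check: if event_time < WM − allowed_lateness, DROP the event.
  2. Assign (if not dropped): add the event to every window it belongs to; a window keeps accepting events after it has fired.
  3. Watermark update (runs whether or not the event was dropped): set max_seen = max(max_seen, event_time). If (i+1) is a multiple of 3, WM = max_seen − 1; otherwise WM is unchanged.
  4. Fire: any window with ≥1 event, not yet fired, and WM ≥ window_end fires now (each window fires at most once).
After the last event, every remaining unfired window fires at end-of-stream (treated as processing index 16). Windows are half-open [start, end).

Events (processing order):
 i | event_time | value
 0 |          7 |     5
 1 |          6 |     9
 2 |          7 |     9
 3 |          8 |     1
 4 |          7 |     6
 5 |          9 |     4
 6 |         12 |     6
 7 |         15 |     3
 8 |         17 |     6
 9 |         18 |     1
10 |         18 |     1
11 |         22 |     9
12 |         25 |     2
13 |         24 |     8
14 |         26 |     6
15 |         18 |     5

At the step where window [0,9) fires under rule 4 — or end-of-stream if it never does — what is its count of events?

i=0 t=7 v=5: → [0,9); WM=−∞
i=1 t=6 v=9: → [0,9); WM=−∞
i=2 t=7 v=9: → [0,9); WM=6
i=3 t=8 v=1: → [0,9); WM=6
i=4 t=7 v=6: → [0,9); WM=6
i=5 t=9 v=4: → [9,18); WM=8
i=6 t=12 v=6: → [9,18); WM=8
i=7 t=15 v=3: → [9,18); WM=8
i=8 t=17 v=6: → [9,18); WM=16; [0,9) fires=5
i=9 t=18 v=1: → [18,27); WM=16
i=10 t=18 v=1: → [18,27); WM=16
i=11 t=22 v=9: → [18,27); WM=21; [9,18) fires=4
i=12 t=25 v=2: → [18,27); WM=21
i=13 t=24 v=8: → [18,27); WM=21
i=14 t=26 v=6: → [18,27); WM=25
i=15 t=18 v=5: DROP (t<25-3); WM=25

5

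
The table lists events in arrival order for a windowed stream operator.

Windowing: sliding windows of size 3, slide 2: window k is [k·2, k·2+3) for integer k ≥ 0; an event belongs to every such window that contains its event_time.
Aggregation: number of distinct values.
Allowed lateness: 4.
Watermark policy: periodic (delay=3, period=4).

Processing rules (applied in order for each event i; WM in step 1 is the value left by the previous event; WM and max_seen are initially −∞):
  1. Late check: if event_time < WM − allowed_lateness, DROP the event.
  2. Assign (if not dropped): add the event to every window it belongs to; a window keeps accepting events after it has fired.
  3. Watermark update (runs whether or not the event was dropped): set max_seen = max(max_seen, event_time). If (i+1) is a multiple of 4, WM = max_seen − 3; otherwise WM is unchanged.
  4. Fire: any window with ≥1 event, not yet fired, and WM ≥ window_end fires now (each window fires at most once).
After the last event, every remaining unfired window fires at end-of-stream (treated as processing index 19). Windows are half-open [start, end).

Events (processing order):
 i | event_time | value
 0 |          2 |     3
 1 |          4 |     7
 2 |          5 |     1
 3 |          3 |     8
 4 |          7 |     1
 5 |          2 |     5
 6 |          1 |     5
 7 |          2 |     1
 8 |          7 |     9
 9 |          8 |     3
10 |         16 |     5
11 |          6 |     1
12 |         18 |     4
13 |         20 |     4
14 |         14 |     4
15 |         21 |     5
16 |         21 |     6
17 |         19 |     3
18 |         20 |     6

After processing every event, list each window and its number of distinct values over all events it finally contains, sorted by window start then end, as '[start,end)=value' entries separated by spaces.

[0,3)=3 [2,5)=5 [4,7)=2 [6,9)=3 [8,11)=1 [12,15)=1 [14,17)=2 [16,19)=2 [18,21)=3 [20,23)=3

i=0 t=2 v=3: → [2,5),[0,3); WM=−∞
i=1 t=4 v=7: → [4,7),[2,5); WM=−∞
i=2 t=5 v=1: → [4,7); WM=−∞
i=3 t=3 v=8: → [2,5); WM=2
i=4 t=7 v=1: → [6,9); WM=2
i=5 t=2 v=5: → [2,5),[0,3); WM=2
i=6 t=1 v=5: → [0,3); WM=2
i=7 t=2 v=1: → [2,5),[0,3); WM=4; [0,3) fires=3
i=8 t=7 v=9: → [6,9); WM=4
i=9 t=8 v=3: → [8,11),[6,9); WM=4
i=10 t=16 v=5: → [16,19),[14,17); WM=4
i=11 t=6 v=1: → [6,9),[4,7); WM=13; [2,5) fires=5 [4,7) fires=2 [6,9) fires=3 [8,11) fires=1
i=12 t=18 v=4: → [18,21),[16,19); WM=13
i=13 t=20 v=4: → [20,23),[18,21); WM=13
i=14 t=14 v=4: → [14,17),[12,15); WM=13
i=15 t=21 v=5: → [20,23); WM=18; [12,15) fires=1 [14,17) fires=2
i=16 t=21 v=6: → [20,23); WM=18
i=17 t=19 v=3: → [18,21); WM=18
i=18 t=20 v=6: → [20,23),[18,21); WM=18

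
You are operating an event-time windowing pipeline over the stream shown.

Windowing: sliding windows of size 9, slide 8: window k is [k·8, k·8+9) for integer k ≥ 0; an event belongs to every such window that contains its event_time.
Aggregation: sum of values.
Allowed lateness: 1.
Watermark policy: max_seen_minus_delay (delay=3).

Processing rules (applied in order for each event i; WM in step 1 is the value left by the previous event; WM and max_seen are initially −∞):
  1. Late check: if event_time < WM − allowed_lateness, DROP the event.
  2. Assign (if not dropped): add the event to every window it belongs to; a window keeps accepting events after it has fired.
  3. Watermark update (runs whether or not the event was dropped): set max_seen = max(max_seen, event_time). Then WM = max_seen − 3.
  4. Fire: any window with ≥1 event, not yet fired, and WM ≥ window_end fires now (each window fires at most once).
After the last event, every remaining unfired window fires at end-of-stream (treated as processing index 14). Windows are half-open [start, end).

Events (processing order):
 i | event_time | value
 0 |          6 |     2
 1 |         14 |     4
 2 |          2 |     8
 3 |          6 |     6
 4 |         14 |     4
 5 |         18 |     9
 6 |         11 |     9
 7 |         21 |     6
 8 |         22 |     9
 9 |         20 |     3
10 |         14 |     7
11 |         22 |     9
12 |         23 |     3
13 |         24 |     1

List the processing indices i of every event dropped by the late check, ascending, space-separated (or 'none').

2 3 6 10

i=0 t=6 v=2: → [0,9); WM=3
i=1 t=14 v=4: → [8,17); WM=11; [0,9) fires=2
i=2 t=2 v=8: DROP (t<11-1); WM=11
i=3 t=6 v=6: DROP (t<11-1); WM=11
i=4 t=14 v=4: → [8,17); WM=11
i=5 t=18 v=9: → [16,25); WM=15
i=6 t=11 v=9: DROP (t<15-1); WM=15
i=7 t=21 v=6: → [16,25); WM=18; [8,17) fires=8
i=8 t=22 v=9: → [16,25); WM=19
i=9 t=20 v=3: → [16,25); WM=19
i=10 t=14 v=7: DROP (t<19-1); WM=19
i=11 t=22 v=9: → [16,25); WM=19
i=12 t=23 v=3: → [16,25); WM=20
i=13 t=24 v=1: → [24,33),[16,25); WM=21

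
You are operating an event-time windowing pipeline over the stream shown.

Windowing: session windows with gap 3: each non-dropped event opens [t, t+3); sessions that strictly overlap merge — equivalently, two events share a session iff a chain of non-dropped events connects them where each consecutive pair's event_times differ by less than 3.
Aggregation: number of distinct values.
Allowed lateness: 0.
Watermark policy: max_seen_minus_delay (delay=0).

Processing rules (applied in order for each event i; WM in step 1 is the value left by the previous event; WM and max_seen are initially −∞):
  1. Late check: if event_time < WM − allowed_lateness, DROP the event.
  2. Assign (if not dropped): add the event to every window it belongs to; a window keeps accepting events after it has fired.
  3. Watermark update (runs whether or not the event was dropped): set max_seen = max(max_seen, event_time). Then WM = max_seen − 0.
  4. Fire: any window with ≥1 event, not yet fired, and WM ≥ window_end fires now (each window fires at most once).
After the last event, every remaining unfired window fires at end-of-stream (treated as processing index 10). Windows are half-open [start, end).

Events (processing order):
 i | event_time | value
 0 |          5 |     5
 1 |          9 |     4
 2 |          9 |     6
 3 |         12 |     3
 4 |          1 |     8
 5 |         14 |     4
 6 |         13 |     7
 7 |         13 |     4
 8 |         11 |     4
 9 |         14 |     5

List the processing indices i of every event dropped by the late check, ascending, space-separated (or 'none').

4 6 7 8

i=0 t=5 v=5: → [5,8); WM=5
i=1 t=9 v=4: → [9,12); WM=9
i=2 t=9 v=6: → [9,12); WM=9
i=3 t=12 v=3: → [12,15); WM=12
i=4 t=1 v=8: DROP (t<12-0); WM=12
i=5 t=14 v=4: → [12,17); WM=14
i=6 t=13 v=7: DROP (t<14-0); WM=14
i=7 t=13 v=4: DROP (t<14-0); WM=14
i=8 t=11 v=4: DROP (t<14-0); WM=14
i=9 t=14 v=5: → [12,17); WM=14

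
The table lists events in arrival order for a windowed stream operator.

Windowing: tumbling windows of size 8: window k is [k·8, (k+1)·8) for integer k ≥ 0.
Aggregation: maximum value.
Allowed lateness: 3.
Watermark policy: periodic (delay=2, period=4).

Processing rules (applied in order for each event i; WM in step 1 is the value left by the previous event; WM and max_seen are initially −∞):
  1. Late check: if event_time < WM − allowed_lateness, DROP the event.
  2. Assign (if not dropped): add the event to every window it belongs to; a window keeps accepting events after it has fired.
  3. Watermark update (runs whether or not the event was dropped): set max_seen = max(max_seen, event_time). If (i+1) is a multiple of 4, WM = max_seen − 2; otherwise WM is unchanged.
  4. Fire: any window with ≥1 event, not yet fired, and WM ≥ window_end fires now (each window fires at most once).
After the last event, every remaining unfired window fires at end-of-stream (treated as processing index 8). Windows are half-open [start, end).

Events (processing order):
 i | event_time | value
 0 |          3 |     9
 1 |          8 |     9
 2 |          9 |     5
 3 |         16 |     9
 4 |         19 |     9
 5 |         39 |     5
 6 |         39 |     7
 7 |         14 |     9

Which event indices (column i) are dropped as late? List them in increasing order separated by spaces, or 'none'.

i=0 t=3 v=9: → [0,8); WM=−∞
i=1 t=8 v=9: → [8,16); WM=−∞
i=2 t=9 v=5: → [8,16); WM=−∞
i=3 t=16 v=9: → [16,24); WM=14; [0,8) fires=9
i=4 t=19 v=9: → [16,24); WM=14
i=5 t=39 v=5: → [32,40); WM=14
i=6 t=39 v=7: → [32,40); WM=14
i=7 t=14 v=9: → [8,16); WM=37; [8,16) fires=9 [16,24) fires=9

none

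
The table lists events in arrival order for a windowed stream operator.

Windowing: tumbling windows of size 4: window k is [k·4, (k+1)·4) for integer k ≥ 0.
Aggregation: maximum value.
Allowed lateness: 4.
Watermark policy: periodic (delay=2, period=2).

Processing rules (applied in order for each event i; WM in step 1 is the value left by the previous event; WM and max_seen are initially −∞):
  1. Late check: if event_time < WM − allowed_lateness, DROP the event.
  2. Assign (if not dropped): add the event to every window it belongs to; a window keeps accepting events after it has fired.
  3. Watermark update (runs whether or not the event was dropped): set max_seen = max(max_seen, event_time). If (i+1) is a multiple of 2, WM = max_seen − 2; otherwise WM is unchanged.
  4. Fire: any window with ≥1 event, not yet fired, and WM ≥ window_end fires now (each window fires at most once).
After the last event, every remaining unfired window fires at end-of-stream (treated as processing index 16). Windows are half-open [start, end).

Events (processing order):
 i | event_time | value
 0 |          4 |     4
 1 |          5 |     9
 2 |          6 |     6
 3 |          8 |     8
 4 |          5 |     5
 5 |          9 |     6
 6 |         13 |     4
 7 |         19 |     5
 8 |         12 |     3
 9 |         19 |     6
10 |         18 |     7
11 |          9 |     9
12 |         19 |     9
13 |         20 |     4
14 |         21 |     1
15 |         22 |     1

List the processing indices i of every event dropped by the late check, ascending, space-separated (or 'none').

i=0 t=4 v=4: → [4,8); WM=−∞
i=1 t=5 v=9: → [4,8); WM=3
i=2 t=6 v=6: → [4,8); WM=3
i=3 t=8 v=8: → [8,12); WM=6
i=4 t=5 v=5: → [4,8); WM=6
i=5 t=9 v=6: → [8,12); WM=7
i=6 t=13 v=4: → [12,16); WM=7
i=7 t=19 v=5: → [16,20); WM=17; [4,8) fires=9 [8,12) fires=8 [12,16) fires=4
i=8 t=12 v=3: DROP (t<17-4); WM=17
i=9 t=19 v=6: → [16,20); WM=17
i=10 t=18 v=7: → [16,20); WM=17
i=11 t=9 v=9: DROP (t<17-4); WM=17
i=12 t=19 v=9: → [16,20); WM=17
i=13 t=20 v=4: → [20,24); WM=18
i=14 t=21 v=1: → [20,24); WM=18
i=15 t=22 v=1: → [20,24); WM=20; [16,20) fires=9

8 11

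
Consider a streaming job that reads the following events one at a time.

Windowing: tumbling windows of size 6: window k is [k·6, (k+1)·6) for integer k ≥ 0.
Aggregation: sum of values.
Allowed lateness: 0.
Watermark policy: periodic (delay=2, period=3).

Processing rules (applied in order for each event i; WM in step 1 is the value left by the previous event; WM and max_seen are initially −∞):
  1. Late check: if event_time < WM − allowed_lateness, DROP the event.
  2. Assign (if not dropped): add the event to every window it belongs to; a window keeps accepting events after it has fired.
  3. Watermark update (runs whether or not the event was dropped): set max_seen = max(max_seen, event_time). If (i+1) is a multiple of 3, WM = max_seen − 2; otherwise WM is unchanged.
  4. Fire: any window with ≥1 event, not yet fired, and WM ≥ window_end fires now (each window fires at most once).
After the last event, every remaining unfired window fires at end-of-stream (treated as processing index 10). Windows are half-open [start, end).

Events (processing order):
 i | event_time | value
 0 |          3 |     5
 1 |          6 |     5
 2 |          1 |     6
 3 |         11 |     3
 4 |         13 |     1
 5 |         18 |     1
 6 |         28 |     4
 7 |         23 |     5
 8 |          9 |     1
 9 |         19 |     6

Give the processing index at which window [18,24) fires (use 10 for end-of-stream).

i=0 t=3 v=5: → [0,6); WM=−∞
i=1 t=6 v=5: → [6,12); WM=−∞
i=2 t=1 v=6: → [0,6); WM=4
i=3 t=11 v=3: → [6,12); WM=4
i=4 t=13 v=1: → [12,18); WM=4
i=5 t=18 v=1: → [18,24); WM=16; [0,6) fires=11 [6,12) fires=8
i=6 t=28 v=4: → [24,30); WM=16
i=7 t=23 v=5: → [18,24); WM=16
i=8 t=9 v=1: DROP (t<16-0); WM=26; [12,18) fires=1 [18,24) fires=6
i=9 t=19 v=6: DROP (t<26-0); WM=26

8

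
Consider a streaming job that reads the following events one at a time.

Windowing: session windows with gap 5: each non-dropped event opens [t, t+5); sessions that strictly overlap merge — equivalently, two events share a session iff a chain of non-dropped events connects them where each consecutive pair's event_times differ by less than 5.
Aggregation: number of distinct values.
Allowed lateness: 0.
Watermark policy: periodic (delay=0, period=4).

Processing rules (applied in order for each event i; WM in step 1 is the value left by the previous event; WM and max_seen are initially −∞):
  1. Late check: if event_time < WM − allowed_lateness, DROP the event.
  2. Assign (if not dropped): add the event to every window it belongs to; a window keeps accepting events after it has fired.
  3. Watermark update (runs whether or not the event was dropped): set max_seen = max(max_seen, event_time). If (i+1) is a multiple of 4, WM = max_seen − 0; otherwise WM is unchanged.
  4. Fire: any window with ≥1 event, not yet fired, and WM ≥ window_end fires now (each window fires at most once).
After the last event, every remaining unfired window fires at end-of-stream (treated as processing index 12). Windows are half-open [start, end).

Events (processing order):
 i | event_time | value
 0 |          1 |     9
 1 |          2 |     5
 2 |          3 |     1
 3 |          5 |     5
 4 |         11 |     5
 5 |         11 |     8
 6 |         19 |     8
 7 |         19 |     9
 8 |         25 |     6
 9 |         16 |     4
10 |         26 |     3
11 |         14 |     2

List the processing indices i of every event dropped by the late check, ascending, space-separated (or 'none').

9 11

i=0 t=1 v=9: → [1,6); WM=−∞
i=1 t=2 v=5: → [1,7); WM=−∞
i=2 t=3 v=1: → [1,8); WM=−∞
i=3 t=5 v=5: → [1,10); WM=5
i=4 t=11 v=5: → [11,16); WM=5
i=5 t=11 v=8: → [11,16); WM=5
i=6 t=19 v=8: → [19,24); WM=5
i=7 t=19 v=9: → [19,24); WM=19
i=8 t=25 v=6: → [25,30); WM=19
i=9 t=16 v=4: DROP (t<19-0); WM=19
i=10 t=26 v=3: → [25,31); WM=19
i=11 t=14 v=2: DROP (t<19-0); WM=26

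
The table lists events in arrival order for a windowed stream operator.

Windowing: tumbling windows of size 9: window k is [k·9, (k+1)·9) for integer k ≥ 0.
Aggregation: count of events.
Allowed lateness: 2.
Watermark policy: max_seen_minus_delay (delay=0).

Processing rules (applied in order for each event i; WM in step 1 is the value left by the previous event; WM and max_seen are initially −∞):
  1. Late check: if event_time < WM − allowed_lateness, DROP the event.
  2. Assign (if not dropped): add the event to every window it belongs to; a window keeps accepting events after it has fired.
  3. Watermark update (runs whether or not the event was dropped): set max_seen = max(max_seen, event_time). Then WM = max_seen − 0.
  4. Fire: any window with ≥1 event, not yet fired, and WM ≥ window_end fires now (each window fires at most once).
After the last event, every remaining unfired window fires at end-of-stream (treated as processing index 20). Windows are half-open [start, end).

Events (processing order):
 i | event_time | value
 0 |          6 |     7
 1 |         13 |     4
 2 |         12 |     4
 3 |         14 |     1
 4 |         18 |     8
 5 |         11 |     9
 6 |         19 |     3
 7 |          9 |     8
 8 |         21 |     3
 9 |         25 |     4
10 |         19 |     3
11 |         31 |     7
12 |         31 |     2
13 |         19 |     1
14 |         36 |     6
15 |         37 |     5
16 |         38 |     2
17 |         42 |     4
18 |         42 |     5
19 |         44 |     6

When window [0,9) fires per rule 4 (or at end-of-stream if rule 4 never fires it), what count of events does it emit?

1

i=0 t=6 v=7: → [0,9); WM=6
i=1 t=13 v=4: → [9,18); WM=13; [0,9) fires=1
i=2 t=12 v=4: → [9,18); WM=13
i=3 t=14 v=1: → [9,18); WM=14
i=4 t=18 v=8: → [18,27); WM=18; [9,18) fires=3
i=5 t=11 v=9: DROP (t<18-2); WM=18
i=6 t=19 v=3: → [18,27); WM=19
i=7 t=9 v=8: DROP (t<19-2); WM=19
i=8 t=21 v=3: → [18,27); WM=21
i=9 t=25 v=4: → [18,27); WM=25
i=10 t=19 v=3: DROP (t<25-2); WM=25
i=11 t=31 v=7: → [27,36); WM=31; [18,27) fires=4
i=12 t=31 v=2: → [27,36); WM=31
i=13 t=19 v=1: DROP (t<31-2); WM=31
i=14 t=36 v=6: → [36,45); WM=36; [27,36) fires=2
i=15 t=37 v=5: → [36,45); WM=37
i=16 t=38 v=2: → [36,45); WM=38
i=17 t=42 v=4: → [36,45); WM=42
i=18 t=42 v=5: → [36,45); WM=42
i=19 t=44 v=6: → [36,45); WM=44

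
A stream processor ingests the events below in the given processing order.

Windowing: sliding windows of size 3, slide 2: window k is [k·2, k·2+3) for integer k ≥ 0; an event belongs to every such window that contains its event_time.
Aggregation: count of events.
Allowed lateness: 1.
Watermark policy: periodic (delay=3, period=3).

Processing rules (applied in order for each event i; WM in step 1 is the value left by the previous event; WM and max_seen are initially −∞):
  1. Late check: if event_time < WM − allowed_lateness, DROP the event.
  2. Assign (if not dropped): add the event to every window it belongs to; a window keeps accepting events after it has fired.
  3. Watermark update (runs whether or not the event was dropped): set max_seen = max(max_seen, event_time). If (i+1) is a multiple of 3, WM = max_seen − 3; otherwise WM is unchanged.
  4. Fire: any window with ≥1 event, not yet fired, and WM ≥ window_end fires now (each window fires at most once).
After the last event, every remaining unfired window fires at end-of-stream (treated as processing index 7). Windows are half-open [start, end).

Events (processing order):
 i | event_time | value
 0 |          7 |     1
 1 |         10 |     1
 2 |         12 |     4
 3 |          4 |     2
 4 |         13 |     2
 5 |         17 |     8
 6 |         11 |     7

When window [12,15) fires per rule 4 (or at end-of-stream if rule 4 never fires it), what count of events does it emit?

i=0 t=7 v=1: → [6,9); WM=−∞
i=1 t=10 v=1: → [10,13),[8,11); WM=−∞
i=2 t=12 v=4: → [12,15),[10,13); WM=9; [6,9) fires=1
i=3 t=4 v=2: DROP (t<9-1); WM=9
i=4 t=13 v=2: → [12,15); WM=9
i=5 t=17 v=8: → [16,19); WM=14; [8,11) fires=1 [10,13) fires=2
i=6 t=11 v=7: DROP (t<14-1); WM=14

2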